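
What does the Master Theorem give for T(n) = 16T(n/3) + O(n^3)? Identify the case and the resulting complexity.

Master Theorem for T(n) = 16T(n/3) + O(n^3):

a = 16, b = 3, c = 3
log_b(a) = log_3(16) = 2.5237

Case 3: c = 3 > log_3(16) = 2.5237
T(n) = O(n^3) = O(n^3)

For T(n) = 16T(n/3) + O(n^3): log_3(16) = 2.5237. This is Case 3 of the Master Theorem (c > log_b(a), work dominated by root), giving O(n^3).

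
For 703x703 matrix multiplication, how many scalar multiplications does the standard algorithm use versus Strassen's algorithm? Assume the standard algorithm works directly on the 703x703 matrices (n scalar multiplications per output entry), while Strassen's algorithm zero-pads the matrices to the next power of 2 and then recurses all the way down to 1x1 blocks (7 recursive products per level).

Matrix multiplication for 703x703 matrices:

Strassen's algorithm requires power-of-2 dimensions. Pad 703x703 to 1024x1024 (next power of 2).

Standard algorithm: 703^3 = 347428927 multiplications
Strassen's algorithm: 7^(log2(1024)) = 7^10 = 282475249 multiplications
Savings: 347428927 - 282475249 = 64953678 multiplications

Standard: 347428927 multiplications (703^3). Strassen: 282475249 multiplications (7^10, after padding to 1024x1024). Strassen reduces 8 recursive multiplications to 7 at each level.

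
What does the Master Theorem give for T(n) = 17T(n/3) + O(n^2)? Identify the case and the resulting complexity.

Master Theorem for T(n) = 17T(n/3) + O(n^2):

a = 17, b = 3, c = 2
log_b(a) = log_3(17) = 2.5789

Case 1: c = 2 < log_3(17) = 2.5789
T(n) = O(n^(log_3 17))

For T(n) = 17T(n/3) + O(n^2): log_3(17) = 2.5789. This is Case 1 of the Master Theorem (c < log_b(a), work dominated by leaves), giving O(n^(log_3 17)).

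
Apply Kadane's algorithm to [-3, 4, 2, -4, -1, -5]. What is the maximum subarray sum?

Using Kadane's algorithm on [-3, 4, 2, -4, -1, -5]:

Scanning through the array:
Position 1 (value 4): max_ending_here = 4, max_so_far = 4
Position 2 (value 2): max_ending_here = 6, max_so_far = 6
Position 3 (value -4): max_ending_here = 2, max_so_far = 6
Position 4 (value -1): max_ending_here = 1, max_so_far = 6
Position 5 (value -5): max_ending_here = -4, max_so_far = 6

Maximum subarray: [4, 2]
Maximum sum: 6

The maximum subarray is [4, 2] with sum 6. This subarray runs from index 1 to index 2.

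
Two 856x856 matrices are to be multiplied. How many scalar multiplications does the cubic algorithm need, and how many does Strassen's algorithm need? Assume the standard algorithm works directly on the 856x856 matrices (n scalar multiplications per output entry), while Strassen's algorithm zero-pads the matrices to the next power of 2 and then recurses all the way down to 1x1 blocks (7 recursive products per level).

Matrix multiplication for 856x856 matrices:

Strassen's algorithm requires power-of-2 dimensions. Pad 856x856 to 1024x1024 (next power of 2).

Standard algorithm: 856^3 = 627222016 multiplications
Strassen's algorithm: 7^(log2(1024)) = 7^10 = 282475249 multiplications
Savings: 627222016 - 282475249 = 344746767 multiplications

Standard: 627222016 multiplications (856^3). Strassen: 282475249 multiplications (7^10, after padding to 1024x1024). Strassen reduces 8 recursive multiplications to 7 at each level.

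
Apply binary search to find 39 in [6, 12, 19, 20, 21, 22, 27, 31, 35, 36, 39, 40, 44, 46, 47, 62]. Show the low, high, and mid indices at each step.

Binary search for 39 in [6, 12, 19, 20, 21, 22, 27, 31, 35, 36, 39, 40, 44, 46, 47, 62]:

lo=0, hi=15, mid=7, arr[mid]=31 -> 31 < 39, search right half
lo=8, hi=15, mid=11, arr[mid]=40 -> 40 > 39, search left half
lo=8, hi=10, mid=9, arr[mid]=36 -> 36 < 39, search right half
lo=10, hi=10, mid=10, arr[mid]=39 -> Found target at index 10!

Binary search finds 39 at index 10 after 4 comparisons. The search repeatedly halves the search space by comparing with the middle element.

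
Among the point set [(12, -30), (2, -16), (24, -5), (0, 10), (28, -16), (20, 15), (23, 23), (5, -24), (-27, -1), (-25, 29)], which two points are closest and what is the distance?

Computing all pairwise distances among 10 points:

d((12, -30), (2, -16)) = 17.2047
d((12, -30), (24, -5)) = 27.7308
d((12, -30), (0, 10)) = 41.7612
d((12, -30), (28, -16)) = 21.2603
d((12, -30), (20, 15)) = 45.7056
d((12, -30), (23, 23)) = 54.1295
d((12, -30), (5, -24)) = 9.2195
d((12, -30), (-27, -1)) = 48.6004
d((12, -30), (-25, 29)) = 69.6419
d((2, -16), (24, -5)) = 24.5967
d((2, -16), (0, 10)) = 26.0768
d((2, -16), (28, -16)) = 26.0
d((2, -16), (20, 15)) = 35.8469
d((2, -16), (23, 23)) = 44.2945
d((2, -16), (5, -24)) = 8.544 <-- minimum
d((2, -16), (-27, -1)) = 32.6497
d((2, -16), (-25, 29)) = 52.4786
d((24, -5), (0, 10)) = 28.3019
d((24, -5), (28, -16)) = 11.7047
d((24, -5), (20, 15)) = 20.3961
d((24, -5), (23, 23)) = 28.0179
d((24, -5), (5, -24)) = 26.8701
d((24, -5), (-27, -1)) = 51.1566
d((24, -5), (-25, 29)) = 59.6406
d((0, 10), (28, -16)) = 38.2099
d((0, 10), (20, 15)) = 20.6155
d((0, 10), (23, 23)) = 26.4197
d((0, 10), (5, -24)) = 34.3657
d((0, 10), (-27, -1)) = 29.1548
d((0, 10), (-25, 29)) = 31.4006
d((28, -16), (20, 15)) = 32.0156
d((28, -16), (23, 23)) = 39.3192
d((28, -16), (5, -24)) = 24.3516
d((28, -16), (-27, -1)) = 57.0088
d((28, -16), (-25, 29)) = 69.527
d((20, 15), (23, 23)) = 8.544 <-- minimum
d((20, 15), (5, -24)) = 41.7852
d((20, 15), (-27, -1)) = 49.6488
d((20, 15), (-25, 29)) = 47.1275
d((23, 23), (5, -24)) = 50.3289
d((23, 23), (-27, -1)) = 55.4617
d((23, 23), (-25, 29)) = 48.3735
d((5, -24), (-27, -1)) = 39.4081
d((5, -24), (-25, 29)) = 60.9016
d((-27, -1), (-25, 29)) = 30.0666

Minimum distance: 8.544 (tie among 2 pairs: (2, -16) and (5, -24); (20, 15) and (23, 23))

The minimum Euclidean distance is 8.544. There is a tie: 2 pairs achieve this minimum — (2, -16) and (5, -24); (20, 15) and (23, 23). Any of these is a valid closest pair. For 10 points, brute-force pairwise comparison is shown above. For large n, the divide-and-conquer algorithm (sort by x, recurse on halves, check the dividing strip) achieves O(n log n).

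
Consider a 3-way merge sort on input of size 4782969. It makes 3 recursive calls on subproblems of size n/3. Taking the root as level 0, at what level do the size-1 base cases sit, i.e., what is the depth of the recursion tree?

For divide and conquer with division factor 3:

Problem sizes at each level:
Level 0: 4782969
Level 1: 1594323
Level 2: 531441
Level 3: 177147
Level 4: 59049
Level 5: 19683
Level 6: 6561
Level 7: 2187
Level 8: 729
Level 9: 243
Level 10: 81
Level 11: 27
Level 12: 9
Level 13: 3
Level 14: 1

The root is level 0 and the size-1 base case is level 14 (the tree spans levels 0 through 14, i.e. 15 levels counting the root), so the depth is the number of divisions: log_3(4782969) = 14

The recursion tree depth is log_3(4782969) = 14. At each level, the problem size is divided by 3, so it takes 14 divisions to reduce to a base case of size 1. The algorithm makes 3 recursive calls at each level.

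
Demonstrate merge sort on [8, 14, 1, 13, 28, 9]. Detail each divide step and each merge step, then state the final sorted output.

Merge sort trace:

Split: [8, 14, 1, 13, 28, 9] -> [8, 14, 1] and [13, 28, 9]
  Split: [8, 14, 1] -> [8] and [14, 1]
    Split: [14, 1] -> [14] and [1]
    Merge: [14] + [1] -> [1, 14]
  Merge: [8] + [1, 14] -> [1, 8, 14]
  Split: [13, 28, 9] -> [13] and [28, 9]
    Split: [28, 9] -> [28] and [9]
    Merge: [28] + [9] -> [9, 28]
  Merge: [13] + [9, 28] -> [9, 13, 28]
Merge: [1, 8, 14] + [9, 13, 28] -> [1, 8, 9, 13, 14, 28]

Final sorted array: [1, 8, 9, 13, 14, 28]

The merge sort proceeds by recursively splitting the array and merging sorted halves.
After all merges, the sorted array is [1, 8, 9, 13, 14, 28].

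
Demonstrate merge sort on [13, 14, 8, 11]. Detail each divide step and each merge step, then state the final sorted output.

Merge sort trace:

Split: [13, 14, 8, 11] -> [13, 14] and [8, 11]
  Split: [13, 14] -> [13] and [14]
  Merge: [13] + [14] -> [13, 14]
  Split: [8, 11] -> [8] and [11]
  Merge: [8] + [11] -> [8, 11]
Merge: [13, 14] + [8, 11] -> [8, 11, 13, 14]

Final sorted array: [8, 11, 13, 14]

The merge sort proceeds by recursively splitting the array and merging sorted halves.
After all merges, the sorted array is [8, 11, 13, 14].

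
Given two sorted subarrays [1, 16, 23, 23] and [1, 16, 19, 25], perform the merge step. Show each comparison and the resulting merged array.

Merging process:

Compare 1 vs 1: take 1 from left. Merged: [1]
Compare 16 vs 1: take 1 from right. Merged: [1, 1]
Compare 16 vs 16: take 16 from left. Merged: [1, 1, 16]
Compare 23 vs 16: take 16 from right. Merged: [1, 1, 16, 16]
Compare 23 vs 19: take 19 from right. Merged: [1, 1, 16, 16, 19]
Compare 23 vs 25: take 23 from left. Merged: [1, 1, 16, 16, 19, 23]
Compare 23 vs 25: take 23 from left. Merged: [1, 1, 16, 16, 19, 23, 23]
Append remaining from right: [25]. Merged: [1, 1, 16, 16, 19, 23, 23, 25]

Final merged array: [1, 1, 16, 16, 19, 23, 23, 25]
Total comparisons: 7

The merged array is [1, 1, 16, 16, 19, 23, 23, 25], requiring 7 comparisons. The merge step runs in O(n) time where n is the total number of elements.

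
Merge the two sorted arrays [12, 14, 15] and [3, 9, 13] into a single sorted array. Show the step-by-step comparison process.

Merging process:

Compare 12 vs 3: take 3 from right. Merged: [3]
Compare 12 vs 9: take 9 from right. Merged: [3, 9]
Compare 12 vs 13: take 12 from left. Merged: [3, 9, 12]
Compare 14 vs 13: take 13 from right. Merged: [3, 9, 12, 13]
Append remaining from left: [14, 15]. Merged: [3, 9, 12, 13, 14, 15]

Final merged array: [3, 9, 12, 13, 14, 15]
Total comparisons: 4

The merged array is [3, 9, 12, 13, 14, 15], requiring 4 comparisons. The merge step runs in O(n) time where n is the total number of elements.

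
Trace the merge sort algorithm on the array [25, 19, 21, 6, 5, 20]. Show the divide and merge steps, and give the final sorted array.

Merge sort trace:

Split: [25, 19, 21, 6, 5, 20] -> [25, 19, 21] and [6, 5, 20]
  Split: [25, 19, 21] -> [25] and [19, 21]
    Split: [19, 21] -> [19] and [21]
    Merge: [19] + [21] -> [19, 21]
  Merge: [25] + [19, 21] -> [19, 21, 25]
  Split: [6, 5, 20] -> [6] and [5, 20]
    Split: [5, 20] -> [5] and [20]
    Merge: [5] + [20] -> [5, 20]
  Merge: [6] + [5, 20] -> [5, 6, 20]
Merge: [19, 21, 25] + [5, 6, 20] -> [5, 6, 19, 20, 21, 25]

Final sorted array: [5, 6, 19, 20, 21, 25]

The merge sort proceeds by recursively splitting the array and merging sorted halves.
After all merges, the sorted array is [5, 6, 19, 20, 21, 25].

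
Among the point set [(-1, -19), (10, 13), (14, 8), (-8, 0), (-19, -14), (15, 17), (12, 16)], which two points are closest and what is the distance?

Computing all pairwise distances among 7 points:

d((-1, -19), (10, 13)) = 33.8378
d((-1, -19), (14, 8)) = 30.8869
d((-1, -19), (-8, 0)) = 20.2485
d((-1, -19), (-19, -14)) = 18.6815
d((-1, -19), (15, 17)) = 39.3954
d((-1, -19), (12, 16)) = 37.3363
d((10, 13), (14, 8)) = 6.4031
d((10, 13), (-8, 0)) = 22.2036
d((10, 13), (-19, -14)) = 39.6232
d((10, 13), (15, 17)) = 6.4031
d((10, 13), (12, 16)) = 3.6056
d((14, 8), (-8, 0)) = 23.4094
d((14, 8), (-19, -14)) = 39.6611
d((14, 8), (15, 17)) = 9.0554
d((14, 8), (12, 16)) = 8.2462
d((-8, 0), (-19, -14)) = 17.8045
d((-8, 0), (15, 17)) = 28.6007
d((-8, 0), (12, 16)) = 25.6125
d((-19, -14), (15, 17)) = 46.0109
d((-19, -14), (12, 16)) = 43.1393
d((15, 17), (12, 16)) = 3.1623 <-- minimum

Closest pair: (15, 17) and (12, 16) with distance 3.1623

The closest pair is (15, 17) and (12, 16) with Euclidean distance 3.1623. For 7 points, brute-force pairwise comparison is shown above. For large n, the divide-and-conquer algorithm (sort by x, recurse on halves, check the dividing strip) achieves O(n log n).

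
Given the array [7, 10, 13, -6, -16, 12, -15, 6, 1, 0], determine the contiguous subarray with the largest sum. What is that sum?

Using Kadane's algorithm on [7, 10, 13, -6, -16, 12, -15, 6, 1, 0]:

Scanning through the array:
Position 1 (value 10): max_ending_here = 17, max_so_far = 17
Position 2 (value 13): max_ending_here = 30, max_so_far = 30
Position 3 (value -6): max_ending_here = 24, max_so_far = 30
Position 4 (value -16): max_ending_here = 8, max_so_far = 30
Position 5 (value 12): max_ending_here = 20, max_so_far = 30
Position 6 (value -15): max_ending_here = 5, max_so_far = 30
Position 7 (value 6): max_ending_here = 11, max_so_far = 30
Position 8 (value 1): max_ending_here = 12, max_so_far = 30
Position 9 (value 0): max_ending_here = 12, max_so_far = 30

Maximum subarray: [7, 10, 13]
Maximum sum: 30

The maximum subarray is [7, 10, 13] with sum 30. This subarray runs from index 0 to index 2.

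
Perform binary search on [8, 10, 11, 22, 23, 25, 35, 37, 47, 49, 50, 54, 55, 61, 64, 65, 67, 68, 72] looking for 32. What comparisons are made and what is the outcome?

Binary search for 32 in [8, 10, 11, 22, 23, 25, 35, 37, 47, 49, 50, 54, 55, 61, 64, 65, 67, 68, 72]:

lo=0, hi=18, mid=9, arr[mid]=49 -> 49 > 32, search left half
lo=0, hi=8, mid=4, arr[mid]=23 -> 23 < 32, search right half
lo=5, hi=8, mid=6, arr[mid]=35 -> 35 > 32, search left half
lo=5, hi=5, mid=5, arr[mid]=25 -> 25 < 32, search right half
lo=6 > hi=5, target 32 not found

Binary search determines that 32 is not in the array after 4 comparisons. The search space was exhausted without finding the target.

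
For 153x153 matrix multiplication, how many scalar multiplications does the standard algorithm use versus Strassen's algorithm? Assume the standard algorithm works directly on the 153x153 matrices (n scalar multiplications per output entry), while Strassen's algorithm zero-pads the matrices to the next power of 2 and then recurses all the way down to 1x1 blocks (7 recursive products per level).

Matrix multiplication for 153x153 matrices:

Strassen's algorithm requires power-of-2 dimensions. Pad 153x153 to 256x256 (next power of 2).

Standard algorithm: 153^3 = 3581577 multiplications
Strassen's algorithm: 7^(log2(256)) = 7^8 = 5764801 multiplications
Difference: 3581577 - 5764801 = -2183224 (Strassen uses MORE here due to padding overhead — for small or just-over-power-of-2 n, padding can outweigh the per-level savings)

Standard: 3581577 multiplications (153^3). Strassen: 5764801 multiplications (7^8, after padding to 256x256). Strassen reduces 8 recursive multiplications to 7 at each level.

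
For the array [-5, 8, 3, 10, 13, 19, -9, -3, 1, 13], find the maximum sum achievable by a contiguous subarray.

Using Kadane's algorithm on [-5, 8, 3, 10, 13, 19, -9, -3, 1, 13]:

Scanning through the array:
Position 1 (value 8): max_ending_here = 8, max_so_far = 8
Position 2 (value 3): max_ending_here = 11, max_so_far = 11
Position 3 (value 10): max_ending_here = 21, max_so_far = 21
Position 4 (value 13): max_ending_here = 34, max_so_far = 34
Position 5 (value 19): max_ending_here = 53, max_so_far = 53
Position 6 (value -9): max_ending_here = 44, max_so_far = 53
Position 7 (value -3): max_ending_here = 41, max_so_far = 53
Position 8 (value 1): max_ending_here = 42, max_so_far = 53
Position 9 (value 13): max_ending_here = 55, max_so_far = 55

Maximum subarray: [8, 3, 10, 13, 19, -9, -3, 1, 13]
Maximum sum: 55

The maximum subarray is [8, 3, 10, 13, 19, -9, -3, 1, 13] with sum 55. This subarray runs from index 1 to index 9.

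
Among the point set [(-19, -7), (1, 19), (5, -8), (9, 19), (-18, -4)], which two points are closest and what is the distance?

Computing all pairwise distances among 5 points:

d((-19, -7), (1, 19)) = 32.8024
d((-19, -7), (5, -8)) = 24.0208
d((-19, -7), (9, 19)) = 38.2099
d((-19, -7), (-18, -4)) = 3.1623 <-- minimum
d((1, 19), (5, -8)) = 27.2947
d((1, 19), (9, 19)) = 8.0
d((1, 19), (-18, -4)) = 29.8329
d((5, -8), (9, 19)) = 27.2947
d((5, -8), (-18, -4)) = 23.3452
d((9, 19), (-18, -4)) = 35.4683

Closest pair: (-19, -7) and (-18, -4) with distance 3.1623

The closest pair is (-19, -7) and (-18, -4) with Euclidean distance 3.1623. For 5 points, brute-force pairwise comparison is shown above. For large n, the divide-and-conquer algorithm (sort by x, recurse on halves, check the dividing strip) achieves O(n log n).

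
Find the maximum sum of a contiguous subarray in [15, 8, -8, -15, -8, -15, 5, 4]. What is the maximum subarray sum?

Using Kadane's algorithm on [15, 8, -8, -15, -8, -15, 5, 4]:

Scanning through the array:
Position 1 (value 8): max_ending_here = 23, max_so_far = 23
Position 2 (value -8): max_ending_here = 15, max_so_far = 23
Position 3 (value -15): max_ending_here = 0, max_so_far = 23
Position 4 (value -8): max_ending_here = -8, max_so_far = 23
Position 5 (value -15): max_ending_here = -15, max_so_far = 23
Position 6 (value 5): max_ending_here = 5, max_so_far = 23
Position 7 (value 4): max_ending_here = 9, max_so_far = 23

Maximum subarray: [15, 8]
Maximum sum: 23

The maximum subarray is [15, 8] with sum 23. This subarray runs from index 0 to index 1.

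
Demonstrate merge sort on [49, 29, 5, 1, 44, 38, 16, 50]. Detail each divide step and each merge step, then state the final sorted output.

Merge sort trace:

Split: [49, 29, 5, 1, 44, 38, 16, 50] -> [49, 29, 5, 1] and [44, 38, 16, 50]
  Split: [49, 29, 5, 1] -> [49, 29] and [5, 1]
    Split: [49, 29] -> [49] and [29]
    Merge: [49] + [29] -> [29, 49]
    Split: [5, 1] -> [5] and [1]
    Merge: [5] + [1] -> [1, 5]
  Merge: [29, 49] + [1, 5] -> [1, 5, 29, 49]
  Split: [44, 38, 16, 50] -> [44, 38] and [16, 50]
    Split: [44, 38] -> [44] and [38]
    Merge: [44] + [38] -> [38, 44]
    Split: [16, 50] -> [16] and [50]
    Merge: [16] + [50] -> [16, 50]
  Merge: [38, 44] + [16, 50] -> [16, 38, 44, 50]
Merge: [1, 5, 29, 49] + [16, 38, 44, 50] -> [1, 5, 16, 29, 38, 44, 49, 50]

Final sorted array: [1, 5, 16, 29, 38, 44, 49, 50]

The merge sort proceeds by recursively splitting the array and merging sorted halves.
After all merges, the sorted array is [1, 5, 16, 29, 38, 44, 49, 50].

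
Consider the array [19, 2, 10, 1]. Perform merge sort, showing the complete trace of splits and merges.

Merge sort trace:

Split: [19, 2, 10, 1] -> [19, 2] and [10, 1]
  Split: [19, 2] -> [19] and [2]
  Merge: [19] + [2] -> [2, 19]
  Split: [10, 1] -> [10] and [1]
  Merge: [10] + [1] -> [1, 10]
Merge: [2, 19] + [1, 10] -> [1, 2, 10, 19]

Final sorted array: [1, 2, 10, 19]

The merge sort proceeds by recursively splitting the array and merging sorted halves.
After all merges, the sorted array is [1, 2, 10, 19].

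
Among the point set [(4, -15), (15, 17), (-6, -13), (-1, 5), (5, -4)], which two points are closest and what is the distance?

Computing all pairwise distances among 5 points:

d((4, -15), (15, 17)) = 33.8378
d((4, -15), (-6, -13)) = 10.198 <-- minimum
d((4, -15), (-1, 5)) = 20.6155
d((4, -15), (5, -4)) = 11.0454
d((15, 17), (-6, -13)) = 36.6197
d((15, 17), (-1, 5)) = 20.0
d((15, 17), (5, -4)) = 23.2594
d((-6, -13), (-1, 5)) = 18.6815
d((-6, -13), (5, -4)) = 14.2127
d((-1, 5), (5, -4)) = 10.8167

Closest pair: (4, -15) and (-6, -13) with distance 10.198

The closest pair is (4, -15) and (-6, -13) with Euclidean distance 10.198. For 5 points, brute-force pairwise comparison is shown above. For large n, the divide-and-conquer algorithm (sort by x, recurse on halves, check the dividing strip) achieves O(n log n).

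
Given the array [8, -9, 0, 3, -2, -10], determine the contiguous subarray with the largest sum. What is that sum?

Using Kadane's algorithm on [8, -9, 0, 3, -2, -10]:

Scanning through the array:
Position 1 (value -9): max_ending_here = -1, max_so_far = 8
Position 2 (value 0): max_ending_here = 0, max_so_far = 8
Position 3 (value 3): max_ending_here = 3, max_so_far = 8
Position 4 (value -2): max_ending_here = 1, max_so_far = 8
Position 5 (value -10): max_ending_here = -9, max_so_far = 8

Maximum subarray: [8]
Maximum sum: 8

The maximum subarray is [8] with sum 8. This subarray runs from index 0 to index 0.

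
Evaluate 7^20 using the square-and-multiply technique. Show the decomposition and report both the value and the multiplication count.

Computing 7^20 by squaring (build up from 7^1; each line after the first costs one multiplication):

7^1 = 7
7^2 = (7^1)^2 = 7^2 = 49
7^4 = (7^2)^2 = 49^2 = 2401
7^5 = 7 * 7^4 = 7 * 2401 = 16807
7^10 = (7^5)^2 = 16807^2 = 282475249
7^20 = (7^10)^2 = 282475249^2 = 79792266297612001

Result: 79792266297612001
Multiplications needed: 5 (5 lines after 7^1)

7^20 = 79792266297612001. Using exponentiation by squaring, this requires 5 multiplications. The key idea: if the exponent is even, square the half-power; if odd, multiply by the base once.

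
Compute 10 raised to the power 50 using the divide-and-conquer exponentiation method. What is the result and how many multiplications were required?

Computing 10^50 by squaring (build up from 10^1; each line after the first costs one multiplication):

10^1 = 10
10^2 = (10^1)^2 = 10^2 = 100
10^3 = 10 * 10^2 = 10 * 100 = 1000
10^6 = (10^3)^2 = 1000^2 = 1000000
10^12 = (10^6)^2 = 1000000^2 = 1000000000000
10^24 = (10^12)^2 = 1000000000000^2 = 1000000000000000000000000
10^25 = 10 * 10^24 = 10 * 1000000000000000000000000 = 10000000000000000000000000
10^50 = (10^25)^2 = 10000000000000000000000000^2 = 100000000000000000000000000000000000000000000000000

Result: 100000000000000000000000000000000000000000000000000
Multiplications needed: 7 (7 lines after 10^1)

10^50 = 100000000000000000000000000000000000000000000000000. Using exponentiation by squaring, this requires 7 multiplications. The key idea: if the exponent is even, square the half-power; if odd, multiply by the base once.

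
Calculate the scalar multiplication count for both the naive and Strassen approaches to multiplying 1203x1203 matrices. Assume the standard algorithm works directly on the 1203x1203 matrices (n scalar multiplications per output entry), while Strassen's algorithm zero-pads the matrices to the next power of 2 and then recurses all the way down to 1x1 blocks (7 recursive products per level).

Matrix multiplication for 1203x1203 matrices:

Strassen's algorithm requires power-of-2 dimensions. Pad 1203x1203 to 2048x2048 (next power of 2).

Standard algorithm: 1203^3 = 1740992427 multiplications
Strassen's algorithm: 7^(log2(2048)) = 7^11 = 1977326743 multiplications
Difference: 1740992427 - 1977326743 = -236334316 (Strassen uses MORE here due to padding overhead — for small or just-over-power-of-2 n, padding can outweigh the per-level savings)

Standard: 1740992427 multiplications (1203^3). Strassen: 1977326743 multiplications (7^11, after padding to 2048x2048). Strassen reduces 8 recursive multiplications to 7 at each level.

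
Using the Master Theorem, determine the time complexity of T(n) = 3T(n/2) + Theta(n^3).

Master Theorem for T(n) = 3T(n/2) + O(n^3):

a = 3, b = 2, c = 3
log_b(a) = log_2(3) = 1.5850

Case 3: c = 3 > log_2(3) = 1.5850
T(n) = O(n^3) = O(n^3)

For T(n) = 3T(n/2) + O(n^3): log_2(3) = 1.5850. This is Case 3 of the Master Theorem (c > log_b(a), work dominated by root), giving O(n^3).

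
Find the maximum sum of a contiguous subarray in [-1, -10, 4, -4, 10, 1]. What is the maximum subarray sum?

Using Kadane's algorithm on [-1, -10, 4, -4, 10, 1]:

Scanning through the array:
Position 1 (value -10): max_ending_here = -10, max_so_far = -1
Position 2 (value 4): max_ending_here = 4, max_so_far = 4
Position 3 (value -4): max_ending_here = 0, max_so_far = 4
Position 4 (value 10): max_ending_here = 10, max_so_far = 10
Position 5 (value 1): max_ending_here = 11, max_so_far = 11

Maximum subarray: [4, -4, 10, 1]
Maximum sum: 11

The maximum subarray is [4, -4, 10, 1] with sum 11. This subarray runs from index 2 to index 5.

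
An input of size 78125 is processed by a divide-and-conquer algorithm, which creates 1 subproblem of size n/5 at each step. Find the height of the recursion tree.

For divide and conquer with division factor 5:

Problem sizes at each level:
Level 0: 78125
Level 1: 15625
Level 2: 3125
Level 3: 625
Level 4: 125
Level 5: 25
Level 6: 5
Level 7: 1

The root is level 0 and the size-1 base case is level 7 (the tree spans levels 0 through 7, i.e. 8 levels counting the root), so the depth is the number of divisions: log_5(78125) = 7

The recursion tree depth is log_5(78125) = 7. At each level, the problem size is divided by 5, so it takes 7 divisions to reduce to a base case of size 1. The algorithm makes 1 recursive call at each level.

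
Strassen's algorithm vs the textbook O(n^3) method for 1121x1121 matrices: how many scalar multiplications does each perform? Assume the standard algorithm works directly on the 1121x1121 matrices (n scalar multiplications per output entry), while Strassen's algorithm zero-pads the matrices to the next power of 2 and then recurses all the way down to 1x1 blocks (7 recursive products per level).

Matrix multiplication for 1121x1121 matrices:

Strassen's algorithm requires power-of-2 dimensions. Pad 1121x1121 to 2048x2048 (next power of 2).

Standard algorithm: 1121^3 = 1408694561 multiplications
Strassen's algorithm: 7^(log2(2048)) = 7^11 = 1977326743 multiplications
Difference: 1408694561 - 1977326743 = -568632182 (Strassen uses MORE here due to padding overhead — for small or just-over-power-of-2 n, padding can outweigh the per-level savings)

Standard: 1408694561 multiplications (1121^3). Strassen: 1977326743 multiplications (7^11, after padding to 2048x2048). Strassen reduces 8 recursive multiplications to 7 at each level.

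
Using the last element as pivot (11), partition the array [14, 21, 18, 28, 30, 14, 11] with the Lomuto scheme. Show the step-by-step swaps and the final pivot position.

Lomuto partition with pivot = 11:

Initial array: [14, 21, 18, 28, 30, 14, 11]

arr[0]=14 > 11: no swap
arr[1]=21 > 11: no swap
arr[2]=18 > 11: no swap
arr[3]=28 > 11: no swap
arr[4]=30 > 11: no swap
arr[5]=14 > 11: no swap

Place pivot at position 0: [11, 21, 18, 28, 30, 14, 14]
Pivot position: 0

After partitioning with pivot 11, the array becomes [11, 21, 18, 28, 30, 14, 14]. The pivot is placed at index 0. All elements to the left of the pivot are <= 11, and all elements to the right are > 11.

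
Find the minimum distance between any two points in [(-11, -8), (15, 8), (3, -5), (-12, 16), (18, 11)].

Computing all pairwise distances among 5 points:

d((-11, -8), (15, 8)) = 30.5287
d((-11, -8), (3, -5)) = 14.3178
d((-11, -8), (-12, 16)) = 24.0208
d((-11, -8), (18, 11)) = 34.6699
d((15, 8), (3, -5)) = 17.6918
d((15, 8), (-12, 16)) = 28.1603
d((15, 8), (18, 11)) = 4.2426 <-- minimum
d((3, -5), (-12, 16)) = 25.807
d((3, -5), (18, 11)) = 21.9317
d((-12, 16), (18, 11)) = 30.4138

Closest pair: (15, 8) and (18, 11) with distance 4.2426

The closest pair is (15, 8) and (18, 11) with Euclidean distance 4.2426. For 5 points, brute-force pairwise comparison is shown above. For large n, the divide-and-conquer algorithm (sort by x, recurse on halves, check the dividing strip) achieves O(n log n).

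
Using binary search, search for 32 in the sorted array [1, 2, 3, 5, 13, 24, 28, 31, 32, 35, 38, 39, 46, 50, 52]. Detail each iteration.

Binary search for 32 in [1, 2, 3, 5, 13, 24, 28, 31, 32, 35, 38, 39, 46, 50, 52]:

lo=0, hi=14, mid=7, arr[mid]=31 -> 31 < 32, search right half
lo=8, hi=14, mid=11, arr[mid]=39 -> 39 > 32, search left half
lo=8, hi=10, mid=9, arr[mid]=35 -> 35 > 32, search left half
lo=8, hi=8, mid=8, arr[mid]=32 -> Found target at index 8!

Binary search finds 32 at index 8 after 4 comparisons. The search repeatedly halves the search space by comparing with the middle element.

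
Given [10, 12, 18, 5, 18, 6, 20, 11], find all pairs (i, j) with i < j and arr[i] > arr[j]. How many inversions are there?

Finding inversions in [10, 12, 18, 5, 18, 6, 20, 11]:

(0, 3): arr[0]=10 > arr[3]=5
(0, 5): arr[0]=10 > arr[5]=6
(1, 3): arr[1]=12 > arr[3]=5
(1, 5): arr[1]=12 > arr[5]=6
(1, 7): arr[1]=12 > arr[7]=11
(2, 3): arr[2]=18 > arr[3]=5
(2, 5): arr[2]=18 > arr[5]=6
(2, 7): arr[2]=18 > arr[7]=11
(4, 5): arr[4]=18 > arr[5]=6
(4, 7): arr[4]=18 > arr[7]=11
(6, 7): arr[6]=20 > arr[7]=11

Total inversions: 11

The array has 11 inversion(s): (0,3), (0,5), (1,3), (1,5), (1,7), (2,3), (2,5), (2,7), (4,5), (4,7), (6,7). Each pair (i,j) satisfies i < j and arr[i] > arr[j].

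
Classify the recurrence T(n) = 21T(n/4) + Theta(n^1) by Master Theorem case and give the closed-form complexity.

Master Theorem for T(n) = 21T(n/4) + O(n^1):

a = 21, b = 4, c = 1
log_b(a) = log_4(21) = 2.1962

Case 1: c = 1 < log_4(21) = 2.1962
T(n) = O(n^(log_4 21))

For T(n) = 21T(n/4) + O(n^1): log_4(21) = 2.1962. This is Case 1 of the Master Theorem (c < log_b(a), work dominated by leaves), giving O(n^(log_4 21)).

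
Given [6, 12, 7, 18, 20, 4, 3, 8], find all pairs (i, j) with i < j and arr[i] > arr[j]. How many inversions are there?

Finding inversions in [6, 12, 7, 18, 20, 4, 3, 8]:

(0, 5): arr[0]=6 > arr[5]=4
(0, 6): arr[0]=6 > arr[6]=3
(1, 2): arr[1]=12 > arr[2]=7
(1, 5): arr[1]=12 > arr[5]=4
(1, 6): arr[1]=12 > arr[6]=3
(1, 7): arr[1]=12 > arr[7]=8
(2, 5): arr[2]=7 > arr[5]=4
(2, 6): arr[2]=7 > arr[6]=3
(3, 5): arr[3]=18 > arr[5]=4
(3, 6): arr[3]=18 > arr[6]=3
(3, 7): arr[3]=18 > arr[7]=8
(4, 5): arr[4]=20 > arr[5]=4
(4, 6): arr[4]=20 > arr[6]=3
(4, 7): arr[4]=20 > arr[7]=8
(5, 6): arr[5]=4 > arr[6]=3

Total inversions: 15

The array has 15 inversion(s): (0,5), (0,6), (1,2), (1,5), (1,6), (1,7), (2,5), (2,6), (3,5), (3,6), (3,7), (4,5), (4,6), (4,7), (5,6). Each pair (i,j) satisfies i < j and arr[i] > arr[j].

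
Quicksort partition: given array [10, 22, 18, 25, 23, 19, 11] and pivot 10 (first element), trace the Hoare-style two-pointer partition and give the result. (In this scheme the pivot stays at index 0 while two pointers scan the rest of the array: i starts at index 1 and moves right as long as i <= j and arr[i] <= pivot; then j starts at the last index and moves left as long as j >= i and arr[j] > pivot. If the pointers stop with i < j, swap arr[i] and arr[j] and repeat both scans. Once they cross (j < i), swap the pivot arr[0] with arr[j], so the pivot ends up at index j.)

Hoare-style two-pointer partition with pivot = 10:

Initial array: [10, 22, 18, 25, 23, 19, 11]

Pointers start at i = 1, j = 6.
i ends at 1, j ends at 0: the pointers have crossed (j < i), so scanning stops.

j = 0, so swapping arr[0] with arr[j] leaves the pivot at position 0: [10, 22, 18, 25, 23, 19, 11]
Pivot position: 0

After partitioning with pivot 10, the array becomes [10, 22, 18, 25, 23, 19, 11]. The pivot is placed at index 0. All elements to the left of the pivot are <= 10, and all elements to the right are > 10.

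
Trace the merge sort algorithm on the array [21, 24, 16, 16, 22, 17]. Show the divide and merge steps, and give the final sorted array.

Merge sort trace:

Split: [21, 24, 16, 16, 22, 17] -> [21, 24, 16] and [16, 22, 17]
  Split: [21, 24, 16] -> [21] and [24, 16]
    Split: [24, 16] -> [24] and [16]
    Merge: [24] + [16] -> [16, 24]
  Merge: [21] + [16, 24] -> [16, 21, 24]
  Split: [16, 22, 17] -> [16] and [22, 17]
    Split: [22, 17] -> [22] and [17]
    Merge: [22] + [17] -> [17, 22]
  Merge: [16] + [17, 22] -> [16, 17, 22]
Merge: [16, 21, 24] + [16, 17, 22] -> [16, 16, 17, 21, 22, 24]

Final sorted array: [16, 16, 17, 21, 22, 24]

The merge sort proceeds by recursively splitting the array and merging sorted halves.
After all merges, the sorted array is [16, 16, 17, 21, 22, 24].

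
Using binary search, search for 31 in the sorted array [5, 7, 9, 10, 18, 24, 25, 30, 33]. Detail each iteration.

Binary search for 31 in [5, 7, 9, 10, 18, 24, 25, 30, 33]:

lo=0, hi=8, mid=4, arr[mid]=18 -> 18 < 31, search right half
lo=5, hi=8, mid=6, arr[mid]=25 -> 25 < 31, search right half
lo=7, hi=8, mid=7, arr[mid]=30 -> 30 < 31, search right half
lo=8, hi=8, mid=8, arr[mid]=33 -> 33 > 31, search left half
lo=8 > hi=7, target 31 not found

Binary search determines that 31 is not in the array after 4 comparisons. The search space was exhausted without finding the target.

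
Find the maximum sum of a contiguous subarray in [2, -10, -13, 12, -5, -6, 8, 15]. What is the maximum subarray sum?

Using Kadane's algorithm on [2, -10, -13, 12, -5, -6, 8, 15]:

Scanning through the array:
Position 1 (value -10): max_ending_here = -8, max_so_far = 2
Position 2 (value -13): max_ending_here = -13, max_so_far = 2
Position 3 (value 12): max_ending_here = 12, max_so_far = 12
Position 4 (value -5): max_ending_here = 7, max_so_far = 12
Position 5 (value -6): max_ending_here = 1, max_so_far = 12
Position 6 (value 8): max_ending_here = 9, max_so_far = 12
Position 7 (value 15): max_ending_here = 24, max_so_far = 24

Maximum subarray: [12, -5, -6, 8, 15]
Maximum sum: 24

The maximum subarray is [12, -5, -6, 8, 15] with sum 24. This subarray runs from index 3 to index 7.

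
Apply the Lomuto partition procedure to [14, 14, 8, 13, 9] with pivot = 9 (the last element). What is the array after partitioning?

Lomuto partition with pivot = 9:

Initial array: [14, 14, 8, 13, 9]

arr[0]=14 > 9: no swap
arr[1]=14 > 9: no swap
arr[2]=8 <= 9: swap with position 0, array becomes [8, 14, 14, 13, 9]
arr[3]=13 > 9: no swap

Place pivot at position 1: [8, 9, 14, 13, 14]
Pivot position: 1

After partitioning with pivot 9, the array becomes [8, 9, 14, 13, 14]. The pivot is placed at index 1. All elements to the left of the pivot are <= 9, and all elements to the right are > 9.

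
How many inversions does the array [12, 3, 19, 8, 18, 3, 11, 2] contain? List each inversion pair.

Finding inversions in [12, 3, 19, 8, 18, 3, 11, 2]:

(0, 1): arr[0]=12 > arr[1]=3
(0, 3): arr[0]=12 > arr[3]=8
(0, 5): arr[0]=12 > arr[5]=3
(0, 6): arr[0]=12 > arr[6]=11
(0, 7): arr[0]=12 > arr[7]=2
(1, 7): arr[1]=3 > arr[7]=2
(2, 3): arr[2]=19 > arr[3]=8
(2, 4): arr[2]=19 > arr[4]=18
(2, 5): arr[2]=19 > arr[5]=3
(2, 6): arr[2]=19 > arr[6]=11
(2, 7): arr[2]=19 > arr[7]=2
(3, 5): arr[3]=8 > arr[5]=3
(3, 7): arr[3]=8 > arr[7]=2
(4, 5): arr[4]=18 > arr[5]=3
(4, 6): arr[4]=18 > arr[6]=11
(4, 7): arr[4]=18 > arr[7]=2
(5, 7): arr[5]=3 > arr[7]=2
(6, 7): arr[6]=11 > arr[7]=2

Total inversions: 18

The array has 18 inversion(s): (0,1), (0,3), (0,5), (0,6), (0,7), (1,7), (2,3), (2,4), (2,5), (2,6), (2,7), (3,5), (3,7), (4,5), (4,6), (4,7), (5,7), (6,7). Each pair (i,j) satisfies i < j and arr[i] > arr[j].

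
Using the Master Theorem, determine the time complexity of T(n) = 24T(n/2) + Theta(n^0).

Master Theorem for T(n) = 24T(n/2) + O(n^0):

a = 24, b = 2, c = 0
log_b(a) = log_2(24) = 4.5850

Case 1: c = 0 < log_2(24) = 4.5850
T(n) = O(n^(log_2 24))

For T(n) = 24T(n/2) + O(n^0): log_2(24) = 4.5850. This is Case 1 of the Master Theorem (c < log_b(a), work dominated by leaves), giving O(n^(log_2 24)).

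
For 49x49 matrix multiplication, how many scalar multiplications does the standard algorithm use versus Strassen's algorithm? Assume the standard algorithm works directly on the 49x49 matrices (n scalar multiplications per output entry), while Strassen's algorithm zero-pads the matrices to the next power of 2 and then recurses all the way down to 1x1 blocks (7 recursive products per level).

Matrix multiplication for 49x49 matrices:

Strassen's algorithm requires power-of-2 dimensions. Pad 49x49 to 64x64 (next power of 2).

Standard algorithm: 49^3 = 117649 multiplications
Strassen's algorithm: 7^(log2(64)) = 7^6 = 117649 multiplications
Savings: 117649 - 117649 = 0 multiplications

Standard: 117649 multiplications (49^3). Strassen: 117649 multiplications (7^6, after padding to 64x64). Strassen reduces 8 recursive multiplications to 7 at each level.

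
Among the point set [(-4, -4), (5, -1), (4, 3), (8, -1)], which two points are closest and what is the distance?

Computing all pairwise distances among 4 points:

d((-4, -4), (5, -1)) = 9.4868
d((-4, -4), (4, 3)) = 10.6301
d((-4, -4), (8, -1)) = 12.3693
d((5, -1), (4, 3)) = 4.1231
d((5, -1), (8, -1)) = 3.0 <-- minimum
d((4, 3), (8, -1)) = 5.6569

Closest pair: (5, -1) and (8, -1) with distance 3.0

The closest pair is (5, -1) and (8, -1) with Euclidean distance 3.0. For 4 points, brute-force pairwise comparison is shown above. For large n, the divide-and-conquer algorithm (sort by x, recurse on halves, check the dividing strip) achieves O(n log n).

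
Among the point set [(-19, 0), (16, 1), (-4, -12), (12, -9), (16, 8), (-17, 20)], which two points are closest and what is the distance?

Computing all pairwise distances among 6 points:

d((-19, 0), (16, 1)) = 35.0143
d((-19, 0), (-4, -12)) = 19.2094
d((-19, 0), (12, -9)) = 32.28
d((-19, 0), (16, 8)) = 35.9026
d((-19, 0), (-17, 20)) = 20.0998
d((16, 1), (-4, -12)) = 23.8537
d((16, 1), (12, -9)) = 10.7703
d((16, 1), (16, 8)) = 7.0 <-- minimum
d((16, 1), (-17, 20)) = 38.0789
d((-4, -12), (12, -9)) = 16.2788
d((-4, -12), (16, 8)) = 28.2843
d((-4, -12), (-17, 20)) = 34.5398
d((12, -9), (16, 8)) = 17.4642
d((12, -9), (-17, 20)) = 41.0122
d((16, 8), (-17, 20)) = 35.1141

Closest pair: (16, 1) and (16, 8) with distance 7.0

The closest pair is (16, 1) and (16, 8) with Euclidean distance 7.0. For 6 points, brute-force pairwise comparison is shown above. For large n, the divide-and-conquer algorithm (sort by x, recurse on halves, check the dividing strip) achieves O(n log n).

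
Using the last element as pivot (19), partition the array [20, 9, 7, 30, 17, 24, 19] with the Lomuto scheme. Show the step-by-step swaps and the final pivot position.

Lomuto partition with pivot = 19:

Initial array: [20, 9, 7, 30, 17, 24, 19]

arr[0]=20 > 19: no swap
arr[1]=9 <= 19: swap with position 0, array becomes [9, 20, 7, 30, 17, 24, 19]
arr[2]=7 <= 19: swap with position 1, array becomes [9, 7, 20, 30, 17, 24, 19]
arr[3]=30 > 19: no swap
arr[4]=17 <= 19: swap with position 2, array becomes [9, 7, 17, 30, 20, 24, 19]
arr[5]=24 > 19: no swap

Place pivot at position 3: [9, 7, 17, 19, 20, 24, 30]
Pivot position: 3

After partitioning with pivot 19, the array becomes [9, 7, 17, 19, 20, 24, 30]. The pivot is placed at index 3. All elements to the left of the pivot are <= 19, and all elements to the right are > 19.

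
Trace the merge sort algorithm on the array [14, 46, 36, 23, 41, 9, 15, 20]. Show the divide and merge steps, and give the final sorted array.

Merge sort trace:

Split: [14, 46, 36, 23, 41, 9, 15, 20] -> [14, 46, 36, 23] and [41, 9, 15, 20]
  Split: [14, 46, 36, 23] -> [14, 46] and [36, 23]
    Split: [14, 46] -> [14] and [46]
    Merge: [14] + [46] -> [14, 46]
    Split: [36, 23] -> [36] and [23]
    Merge: [36] + [23] -> [23, 36]
  Merge: [14, 46] + [23, 36] -> [14, 23, 36, 46]
  Split: [41, 9, 15, 20] -> [41, 9] and [15, 20]
    Split: [41, 9] -> [41] and [9]
    Merge: [41] + [9] -> [9, 41]
    Split: [15, 20] -> [15] and [20]
    Merge: [15] + [20] -> [15, 20]
  Merge: [9, 41] + [15, 20] -> [9, 15, 20, 41]
Merge: [14, 23, 36, 46] + [9, 15, 20, 41] -> [9, 14, 15, 20, 23, 36, 41, 46]

Final sorted array: [9, 14, 15, 20, 23, 36, 41, 46]

The merge sort proceeds by recursively splitting the array and merging sorted halves.
After all merges, the sorted array is [9, 14, 15, 20, 23, 36, 41, 46].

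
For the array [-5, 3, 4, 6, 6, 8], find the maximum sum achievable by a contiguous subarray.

Using Kadane's algorithm on [-5, 3, 4, 6, 6, 8]:

Scanning through the array:
Position 1 (value 3): max_ending_here = 3, max_so_far = 3
Position 2 (value 4): max_ending_here = 7, max_so_far = 7
Position 3 (value 6): max_ending_here = 13, max_so_far = 13
Position 4 (value 6): max_ending_here = 19, max_so_far = 19
Position 5 (value 8): max_ending_here = 27, max_so_far = 27

Maximum subarray: [3, 4, 6, 6, 8]
Maximum sum: 27

The maximum subarray is [3, 4, 6, 6, 8] with sum 27. This subarray runs from index 1 to index 5.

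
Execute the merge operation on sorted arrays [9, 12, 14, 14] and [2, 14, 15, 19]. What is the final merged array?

Merging process:

Compare 9 vs 2: take 2 from right. Merged: [2]
Compare 9 vs 14: take 9 from left. Merged: [2, 9]
Compare 12 vs 14: take 12 from left. Merged: [2, 9, 12]
Compare 14 vs 14: take 14 from left. Merged: [2, 9, 12, 14]
Compare 14 vs 14: take 14 from left. Merged: [2, 9, 12, 14, 14]
Append remaining from right: [14, 15, 19]. Merged: [2, 9, 12, 14, 14, 14, 15, 19]

Final merged array: [2, 9, 12, 14, 14, 14, 15, 19]
Total comparisons: 5

The merged array is [2, 9, 12, 14, 14, 14, 15, 19], requiring 5 comparisons. The merge step runs in O(n) time where n is the total number of elements.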